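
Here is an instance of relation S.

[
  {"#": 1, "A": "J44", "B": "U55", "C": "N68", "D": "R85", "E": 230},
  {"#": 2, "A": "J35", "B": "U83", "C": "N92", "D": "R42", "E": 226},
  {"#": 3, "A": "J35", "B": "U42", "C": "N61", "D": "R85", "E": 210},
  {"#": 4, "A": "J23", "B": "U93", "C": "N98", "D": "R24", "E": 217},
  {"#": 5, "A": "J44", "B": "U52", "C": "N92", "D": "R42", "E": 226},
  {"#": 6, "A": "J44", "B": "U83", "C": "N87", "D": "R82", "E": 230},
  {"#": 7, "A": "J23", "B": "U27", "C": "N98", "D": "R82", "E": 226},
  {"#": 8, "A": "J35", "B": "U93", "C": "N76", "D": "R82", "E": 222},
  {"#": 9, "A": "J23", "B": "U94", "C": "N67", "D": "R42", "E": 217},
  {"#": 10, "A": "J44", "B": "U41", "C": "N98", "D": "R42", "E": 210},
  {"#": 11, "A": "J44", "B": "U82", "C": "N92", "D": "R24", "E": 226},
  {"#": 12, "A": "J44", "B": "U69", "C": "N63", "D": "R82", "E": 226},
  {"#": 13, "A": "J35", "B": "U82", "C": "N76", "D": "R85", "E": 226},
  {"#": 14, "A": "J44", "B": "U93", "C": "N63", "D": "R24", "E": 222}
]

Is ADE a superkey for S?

All 14 rows have distinct ADE values, so ADE → (all attributes) holds and ADE is a superkey.

Yes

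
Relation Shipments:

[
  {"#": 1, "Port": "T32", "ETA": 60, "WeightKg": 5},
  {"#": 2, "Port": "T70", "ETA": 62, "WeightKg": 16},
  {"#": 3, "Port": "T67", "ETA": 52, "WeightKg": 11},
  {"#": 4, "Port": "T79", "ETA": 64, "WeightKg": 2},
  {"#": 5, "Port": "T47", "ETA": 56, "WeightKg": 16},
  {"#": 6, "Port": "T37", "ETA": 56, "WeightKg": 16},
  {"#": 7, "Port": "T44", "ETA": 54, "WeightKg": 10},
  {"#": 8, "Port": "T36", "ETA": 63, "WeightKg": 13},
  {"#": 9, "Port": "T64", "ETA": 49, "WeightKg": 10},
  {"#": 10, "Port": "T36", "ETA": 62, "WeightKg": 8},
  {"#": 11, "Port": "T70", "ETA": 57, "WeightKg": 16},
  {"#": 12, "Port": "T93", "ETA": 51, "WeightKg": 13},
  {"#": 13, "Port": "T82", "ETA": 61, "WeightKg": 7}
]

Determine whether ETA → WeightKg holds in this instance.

No

ETA=60: row 1 → WeightKg = 5 ✓
ETA=62: rows 2, 10 → WeightKg takes values {16, 8} — violation
ETA=52: row 3 → WeightKg = 11 ✓
ETA=64: row 4 → WeightKg = 2 ✓
ETA=56: rows 5, 6 → WeightKg = 16, 16 ✓
ETA=54: row 7 → WeightKg = 10 ✓
ETA=63: row 8 → WeightKg = 13 ✓
ETA=49: row 9 → WeightKg = 10 ✓
ETA=57: row 11 → WeightKg = 16 ✓
ETA=51: row 12 → WeightKg = 13 ✓
ETA=61: row 13 → WeightKg = 7 ✓
Two rows agree on ETA but differ on WeightKg, so ETA → WeightKg does not hold.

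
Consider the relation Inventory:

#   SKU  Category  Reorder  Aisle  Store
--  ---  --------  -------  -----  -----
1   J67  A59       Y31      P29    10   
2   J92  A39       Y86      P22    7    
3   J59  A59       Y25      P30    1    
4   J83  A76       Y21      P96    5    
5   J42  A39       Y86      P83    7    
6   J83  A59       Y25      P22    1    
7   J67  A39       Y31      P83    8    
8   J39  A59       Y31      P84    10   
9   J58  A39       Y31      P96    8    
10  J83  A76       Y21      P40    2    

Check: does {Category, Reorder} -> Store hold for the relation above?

No

(Category=A59, Reorder=Y31): rows 1, 8 → Store = 10, 10 ✓
(Category=A39, Reorder=Y86): rows 2, 5 → Store = 7, 7 ✓
(Category=A59, Reorder=Y25): rows 3, 6 → Store = 1, 1 ✓
(Category=A76, Reorder=Y21): rows 4, 10 → Store takes values {5, 2} — violation
(Category=A39, Reorder=Y31): rows 7, 9 → Store = 8, 8 ✓
Two rows agree on {Category, Reorder} but differ on Store, so {Category, Reorder} -> Store does not hold.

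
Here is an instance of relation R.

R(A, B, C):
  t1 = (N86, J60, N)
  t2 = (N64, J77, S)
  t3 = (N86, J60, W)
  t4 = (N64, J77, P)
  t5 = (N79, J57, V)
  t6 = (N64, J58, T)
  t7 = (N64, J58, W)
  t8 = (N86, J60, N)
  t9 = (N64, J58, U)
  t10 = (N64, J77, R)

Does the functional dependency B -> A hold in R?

B=J60: rows 1, 3, 8 → A = N86, N86, N86 ✓
B=J77: rows 2, 4, 10 → A = N64, N64, N64 ✓
B=J57: row 5 → A = N79 ✓
B=J58: rows 6, 7, 9 → A = N64, N64, N64 ✓
Every B value is associated with a single A value, so B -> A holds.

Yes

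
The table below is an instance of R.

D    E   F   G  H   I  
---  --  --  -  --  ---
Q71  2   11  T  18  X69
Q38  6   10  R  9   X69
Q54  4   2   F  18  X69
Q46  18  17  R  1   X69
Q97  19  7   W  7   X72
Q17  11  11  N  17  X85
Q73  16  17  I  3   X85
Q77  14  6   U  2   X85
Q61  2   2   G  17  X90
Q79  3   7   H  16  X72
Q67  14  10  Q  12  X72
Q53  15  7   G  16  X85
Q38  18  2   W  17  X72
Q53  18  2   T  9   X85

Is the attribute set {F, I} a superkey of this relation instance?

Two distinct rows share (F=7, I=X72), so {F, I} does not determine every attribute — not a superkey.

No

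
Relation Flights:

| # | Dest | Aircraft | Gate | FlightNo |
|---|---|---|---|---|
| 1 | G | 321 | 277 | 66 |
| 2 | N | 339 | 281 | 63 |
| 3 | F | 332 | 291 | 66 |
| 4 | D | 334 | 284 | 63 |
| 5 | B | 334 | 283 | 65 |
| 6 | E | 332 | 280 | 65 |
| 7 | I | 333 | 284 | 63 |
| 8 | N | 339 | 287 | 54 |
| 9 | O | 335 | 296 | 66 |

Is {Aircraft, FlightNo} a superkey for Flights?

Yes

All 9 rows have distinct {Aircraft, FlightNo} values, so {Aircraft, FlightNo} → (all attributes) holds and {Aircraft, FlightNo} is a superkey.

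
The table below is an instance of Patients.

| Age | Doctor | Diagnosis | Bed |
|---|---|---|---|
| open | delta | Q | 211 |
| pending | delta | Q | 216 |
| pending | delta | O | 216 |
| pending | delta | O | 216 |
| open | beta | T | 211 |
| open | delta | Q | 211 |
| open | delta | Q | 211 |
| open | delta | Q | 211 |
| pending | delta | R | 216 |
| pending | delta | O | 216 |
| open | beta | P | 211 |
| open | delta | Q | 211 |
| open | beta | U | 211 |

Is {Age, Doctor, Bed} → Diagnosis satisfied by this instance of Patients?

No

(Age=open, Doctor=delta, Bed=211): 5 rows → Diagnosis = Q, Q, Q, Q, Q ✓
(Age=pending, Doctor=delta, Bed=216): 5 rows → Diagnosis takes values {Q, O, R} — violation
(Age=open, Doctor=beta, Bed=211): 3 rows → Diagnosis takes values {T, P, U} — violation
Two rows agree on {Age, Doctor, Bed} but differ on Diagnosis, so {Age, Doctor, Bed} → Diagnosis does not hold.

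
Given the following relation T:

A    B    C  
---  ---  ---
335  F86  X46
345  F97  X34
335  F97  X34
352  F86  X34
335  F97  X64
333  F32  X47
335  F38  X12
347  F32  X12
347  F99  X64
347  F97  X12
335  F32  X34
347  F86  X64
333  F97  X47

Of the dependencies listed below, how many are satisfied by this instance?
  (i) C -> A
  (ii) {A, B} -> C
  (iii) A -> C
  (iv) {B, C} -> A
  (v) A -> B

(i) C -> A: C=X34: 4 rows → A takes values {345, 335, 352} — violation; C=X64: 3 rows → A takes values {335, 347} — violation; C=X12: 3 rows → A takes values {335, 347} — violation — fails.
(ii) {A, B} -> C: (A=335, B=F97): 2 rows → C takes values {X34, X64} — violation — fails.
(iii) A -> C: A=335: 5 rows → C takes values {X46, X34, X64, X12} — violation; A=347: 4 rows → C takes values {X12, X64} — violation — fails.
(iv) {B, C} -> A: (B=F97, C=X34): 2 rows → A takes values {345, 335} — violation — fails.
(v) A -> B: A=335: 5 rows → B takes values {F86, F97, F38, F32} — violation; A=333: 2 rows → B takes values {F32, F97} — violation; A=347: 4 rows → B takes values {F32, F99, F97, F86} — violation — fails.
None of the 5 dependencies hold.

0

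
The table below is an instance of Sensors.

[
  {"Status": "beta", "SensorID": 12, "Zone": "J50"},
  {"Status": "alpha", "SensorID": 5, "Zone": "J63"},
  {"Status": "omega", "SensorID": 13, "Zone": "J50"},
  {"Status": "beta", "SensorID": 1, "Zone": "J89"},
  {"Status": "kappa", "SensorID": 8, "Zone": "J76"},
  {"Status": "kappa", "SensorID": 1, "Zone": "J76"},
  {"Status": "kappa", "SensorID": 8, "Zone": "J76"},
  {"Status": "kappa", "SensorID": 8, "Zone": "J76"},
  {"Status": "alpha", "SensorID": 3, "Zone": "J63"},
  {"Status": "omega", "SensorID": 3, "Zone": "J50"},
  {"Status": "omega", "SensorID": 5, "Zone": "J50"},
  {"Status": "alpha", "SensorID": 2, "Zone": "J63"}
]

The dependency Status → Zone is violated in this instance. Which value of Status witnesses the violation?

beta

Status=beta: 2 rows → Zone takes values {J50, J89} — violation
Status=alpha: 3 rows → Zone = J63, J63, J63 ✓
Status=omega: 3 rows → Zone = J50, J50, J50 ✓
Status=kappa: 4 rows → Zone = J76, J76, J76, J76 ✓
The only Status value with inconsistent Zone is Status=beta.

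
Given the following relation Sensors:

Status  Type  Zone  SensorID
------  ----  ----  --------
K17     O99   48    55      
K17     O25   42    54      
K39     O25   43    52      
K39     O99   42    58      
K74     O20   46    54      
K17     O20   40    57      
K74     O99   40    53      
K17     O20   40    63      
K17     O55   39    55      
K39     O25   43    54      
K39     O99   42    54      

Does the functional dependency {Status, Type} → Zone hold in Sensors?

Yes

(Status=K17, Type=O99): 1 row → Zone = 48 ✓
(Status=K17, Type=O25): 1 row → Zone = 42 ✓
(Status=K39, Type=O25): 2 rows → Zone = 43, 43 ✓
(Status=K39, Type=O99): 2 rows → Zone = 42, 42 ✓
(Status=K74, Type=O20): 1 row → Zone = 46 ✓
(Status=K17, Type=O20): 2 rows → Zone = 40, 40 ✓
(Status=K74, Type=O99): 1 row → Zone = 40 ✓
(Status=K17, Type=O55): 1 row → Zone = 39 ✓
Every {Status, Type} value is associated with a single Zone value, so {Status, Type} → Zone holds.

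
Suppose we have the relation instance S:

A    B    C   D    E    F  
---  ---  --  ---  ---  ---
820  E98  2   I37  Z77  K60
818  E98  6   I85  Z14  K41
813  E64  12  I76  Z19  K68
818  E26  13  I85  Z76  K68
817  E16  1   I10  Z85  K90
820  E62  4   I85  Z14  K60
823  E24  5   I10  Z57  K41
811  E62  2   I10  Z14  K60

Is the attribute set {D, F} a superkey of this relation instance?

Yes

All 8 rows have distinct {D, F} values, so {D, F} → (all attributes) holds and {D, F} is a superkey.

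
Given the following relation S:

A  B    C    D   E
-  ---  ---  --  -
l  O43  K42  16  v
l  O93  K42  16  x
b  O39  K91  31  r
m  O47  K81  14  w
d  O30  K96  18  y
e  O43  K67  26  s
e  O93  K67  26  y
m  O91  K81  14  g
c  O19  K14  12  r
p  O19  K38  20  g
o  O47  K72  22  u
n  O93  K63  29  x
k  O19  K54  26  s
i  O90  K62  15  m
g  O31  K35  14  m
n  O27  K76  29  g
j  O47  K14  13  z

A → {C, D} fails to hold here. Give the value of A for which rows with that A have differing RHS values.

A=l: 2 rows → {C,D} = (K42, 16), (K42, 16) ✓
A=b: 1 row → {C,D} = (K91, 31) ✓
A=m: 2 rows → {C,D} = (K81, 14), (K81, 14) ✓
A=d: 1 row → {C,D} = (K96, 18) ✓
A=e: 2 rows → {C,D} = (K67, 26), (K67, 26) ✓
A=c: 1 row → {C,D} = (K14, 12) ✓
A=p: 1 row → {C,D} = (K38, 20) ✓
A=o: 1 row → {C,D} = (K72, 22) ✓
A=n: 2 rows → {C,D} takes values {(K63, 29), (K76, 29)} — violation
A=k: 1 row → {C,D} = (K54, 26) ✓
A=i: 1 row → {C,D} = (K62, 15) ✓
A=g: 1 row → {C,D} = (K35, 14) ✓
A=j: 1 row → {C,D} = (K14, 13) ✓
The only A value with inconsistent RHS is A=n.

n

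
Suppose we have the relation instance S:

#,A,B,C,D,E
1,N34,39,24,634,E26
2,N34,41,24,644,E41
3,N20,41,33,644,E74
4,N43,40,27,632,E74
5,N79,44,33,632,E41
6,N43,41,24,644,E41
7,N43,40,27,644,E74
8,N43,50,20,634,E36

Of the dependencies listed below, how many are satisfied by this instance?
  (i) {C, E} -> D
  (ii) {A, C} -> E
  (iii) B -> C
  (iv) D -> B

(i) {C, E} -> D: (C=27, E=E74): rows 4, 7 → D takes values {632, 644} — violation — fails.
(ii) {A, C} -> E: (A=N34, C=24): rows 1, 2 → E takes values {E26, E41} — violation — fails.
(iii) B -> C: B=41: rows 2, 3, 6 → C takes values {24, 33} — violation — fails.
(iv) D -> B: D=634: rows 1, 8 → B takes values {39, 50} — violation; D=644: rows 2, 3, 6, 7 → B takes values {41, 40} — violation; D=632: rows 4, 5 → B takes values {40, 44} — violation — fails.
None of the 4 dependencies hold.

0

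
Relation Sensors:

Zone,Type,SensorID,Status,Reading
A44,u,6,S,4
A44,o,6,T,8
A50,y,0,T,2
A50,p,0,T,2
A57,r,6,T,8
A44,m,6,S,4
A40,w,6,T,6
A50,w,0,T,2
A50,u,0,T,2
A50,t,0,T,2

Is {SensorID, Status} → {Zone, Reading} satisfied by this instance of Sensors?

No

(SensorID=6, Status=S): 2 rows → {Zone,Reading} = (A44, 4), (A44, 4) ✓
(SensorID=6, Status=T): 3 rows → {Zone,Reading} takes values {(A44, 8), (A57, 8), (A40, 6)} — violation
(SensorID=0, Status=T): 5 rows → {Zone,Reading} = (A50, 2), (A50, 2), (A50, 2), (A50, 2), (A50, 2) ✓
Two rows agree on {SensorID, Status} but differ on {Zone, Reading}, so {SensorID, Status} → {Zone, Reading} does not hold.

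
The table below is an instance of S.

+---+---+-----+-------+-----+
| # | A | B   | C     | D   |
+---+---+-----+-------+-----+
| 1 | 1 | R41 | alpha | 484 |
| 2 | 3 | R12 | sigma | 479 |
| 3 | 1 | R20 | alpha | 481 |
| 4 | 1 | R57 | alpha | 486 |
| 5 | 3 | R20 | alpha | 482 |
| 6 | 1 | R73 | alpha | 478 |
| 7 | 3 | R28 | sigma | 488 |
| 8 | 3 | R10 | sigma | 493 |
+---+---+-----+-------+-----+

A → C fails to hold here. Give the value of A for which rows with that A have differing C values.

3

A=1: rows 1, 3, 4, 6 → C = alpha, alpha, alpha, alpha ✓
A=3: rows 2, 5, 7, 8 → C takes values {sigma, alpha} — violation
The only A value with inconsistent C is A=3.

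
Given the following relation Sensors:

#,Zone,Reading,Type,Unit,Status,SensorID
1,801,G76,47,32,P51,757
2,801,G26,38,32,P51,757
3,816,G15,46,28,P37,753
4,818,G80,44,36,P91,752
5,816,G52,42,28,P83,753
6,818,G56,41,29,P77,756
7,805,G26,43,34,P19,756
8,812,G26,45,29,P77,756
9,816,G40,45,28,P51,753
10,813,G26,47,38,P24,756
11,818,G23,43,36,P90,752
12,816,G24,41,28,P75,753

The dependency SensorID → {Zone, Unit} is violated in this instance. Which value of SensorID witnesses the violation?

756

SensorID=757: rows 1, 2 → {Zone,Unit} = (801, 32), (801, 32) ✓
SensorID=753: rows 3, 5, 9, 12 → {Zone,Unit} = (816, 28), (816, 28), (816, 28), (816, 28) ✓
SensorID=752: rows 4, 11 → {Zone,Unit} = (818, 36), (818, 36) ✓
SensorID=756: rows 6, 7, 8, 10 → {Zone,Unit} takes values {(818, 29), (805, 34), (812, 29), (813, 38)} — violation
The only SensorID value with inconsistent RHS is SensorID=756.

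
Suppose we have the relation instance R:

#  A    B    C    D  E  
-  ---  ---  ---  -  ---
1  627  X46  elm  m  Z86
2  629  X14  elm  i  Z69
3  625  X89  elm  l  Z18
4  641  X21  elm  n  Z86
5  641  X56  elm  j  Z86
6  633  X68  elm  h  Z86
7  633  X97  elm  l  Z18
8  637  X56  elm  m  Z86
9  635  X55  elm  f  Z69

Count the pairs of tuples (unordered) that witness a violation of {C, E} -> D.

10

(C=elm, E=Z86): violating pairs (1,4), (1,5), (1,6), (4,5), (4,6), (4,8), (5,6), (5,8), (6,8) — 9 pairs.
(C=elm, E=Z69): violating pairs (2,9) — 1 pair.
(C=elm, E=Z18): all 2 rows agree on D — 0 pairs.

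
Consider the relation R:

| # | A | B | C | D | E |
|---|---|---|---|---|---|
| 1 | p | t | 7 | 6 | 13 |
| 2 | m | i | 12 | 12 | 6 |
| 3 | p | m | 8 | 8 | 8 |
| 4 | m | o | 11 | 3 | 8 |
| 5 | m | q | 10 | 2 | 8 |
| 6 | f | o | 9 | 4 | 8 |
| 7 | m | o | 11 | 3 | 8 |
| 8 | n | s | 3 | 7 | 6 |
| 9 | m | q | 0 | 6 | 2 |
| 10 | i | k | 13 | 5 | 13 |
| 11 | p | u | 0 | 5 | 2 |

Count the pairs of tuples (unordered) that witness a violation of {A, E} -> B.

(A=m, E=8): violating pairs (4,5), (5,7) — 2 pairs.

2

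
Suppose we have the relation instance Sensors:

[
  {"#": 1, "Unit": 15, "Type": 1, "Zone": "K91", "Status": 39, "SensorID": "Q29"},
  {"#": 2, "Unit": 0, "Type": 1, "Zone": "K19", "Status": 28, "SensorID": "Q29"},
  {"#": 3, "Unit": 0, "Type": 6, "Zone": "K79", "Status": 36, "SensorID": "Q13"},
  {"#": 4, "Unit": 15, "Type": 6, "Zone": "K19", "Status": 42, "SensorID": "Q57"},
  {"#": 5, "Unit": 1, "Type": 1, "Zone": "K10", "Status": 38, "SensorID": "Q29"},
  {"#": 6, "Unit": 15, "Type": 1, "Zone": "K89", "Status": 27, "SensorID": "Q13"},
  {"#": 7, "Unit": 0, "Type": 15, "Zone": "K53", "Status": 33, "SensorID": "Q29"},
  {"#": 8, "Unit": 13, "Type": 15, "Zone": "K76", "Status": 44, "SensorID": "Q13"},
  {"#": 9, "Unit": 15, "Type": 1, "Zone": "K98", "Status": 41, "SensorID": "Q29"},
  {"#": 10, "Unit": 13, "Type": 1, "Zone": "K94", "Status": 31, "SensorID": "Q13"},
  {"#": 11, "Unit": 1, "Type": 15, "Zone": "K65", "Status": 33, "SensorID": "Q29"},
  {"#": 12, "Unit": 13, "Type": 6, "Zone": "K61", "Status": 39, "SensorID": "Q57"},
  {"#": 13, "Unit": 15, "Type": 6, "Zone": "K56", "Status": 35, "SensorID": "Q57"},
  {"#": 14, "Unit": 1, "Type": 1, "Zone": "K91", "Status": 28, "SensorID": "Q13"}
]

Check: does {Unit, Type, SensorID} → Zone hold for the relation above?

(Unit=15, Type=1, SensorID=Q29): rows 1, 9 → Zone takes values {K91, K98} — violation
(Unit=0, Type=1, SensorID=Q29): row 2 → Zone = K19 ✓
(Unit=0, Type=6, SensorID=Q13): row 3 → Zone = K79 ✓
(Unit=15, Type=6, SensorID=Q57): rows 4, 13 → Zone takes values {K19, K56} — violation
(Unit=1, Type=1, SensorID=Q29): row 5 → Zone = K10 ✓
(Unit=15, Type=1, SensorID=Q13): row 6 → Zone = K89 ✓
(Unit=0, Type=15, SensorID=Q29): row 7 → Zone = K53 ✓
(Unit=13, Type=15, SensorID=Q13): row 8 → Zone = K76 ✓
(Unit=13, Type=1, SensorID=Q13): row 10 → Zone = K94 ✓
(Unit=1, Type=15, SensorID=Q29): row 11 → Zone = K65 ✓
(Unit=13, Type=6, SensorID=Q57): row 12 → Zone = K61 ✓
(Unit=1, Type=1, SensorID=Q13): row 14 → Zone = K91 ✓
Two rows agree on {Unit, Type, SensorID} but differ on Zone, so {Unit, Type, SensorID} → Zone does not hold.

No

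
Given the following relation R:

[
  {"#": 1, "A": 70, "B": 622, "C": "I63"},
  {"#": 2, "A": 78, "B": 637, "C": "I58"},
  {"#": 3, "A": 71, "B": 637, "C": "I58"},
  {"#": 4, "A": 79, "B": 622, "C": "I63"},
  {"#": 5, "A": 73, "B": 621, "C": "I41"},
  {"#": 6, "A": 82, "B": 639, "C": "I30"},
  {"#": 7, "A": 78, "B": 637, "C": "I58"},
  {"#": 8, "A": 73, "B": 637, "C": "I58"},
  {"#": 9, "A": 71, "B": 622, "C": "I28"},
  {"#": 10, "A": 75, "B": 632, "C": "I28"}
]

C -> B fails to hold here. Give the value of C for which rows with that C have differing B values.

I28

C=I63: rows 1, 4 → B = 622, 622 ✓
C=I58: rows 2, 3, 7, 8 → B = 637, 637, 637, 637 ✓
C=I41: row 5 → B = 621 ✓
C=I30: row 6 → B = 639 ✓
C=I28: rows 9, 10 → B takes values {622, 632} — violation
The only C value with inconsistent B is C=I28.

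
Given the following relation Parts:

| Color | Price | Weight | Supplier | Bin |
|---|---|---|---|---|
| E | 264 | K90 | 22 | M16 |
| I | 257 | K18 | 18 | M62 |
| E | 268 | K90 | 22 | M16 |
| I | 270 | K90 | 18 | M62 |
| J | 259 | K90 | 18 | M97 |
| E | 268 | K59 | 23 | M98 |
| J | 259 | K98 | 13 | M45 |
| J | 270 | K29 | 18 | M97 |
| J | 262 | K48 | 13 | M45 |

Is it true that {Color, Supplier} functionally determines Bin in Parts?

(Color=E, Supplier=22): 2 rows → Bin = M16, M16 ✓
(Color=I, Supplier=18): 2 rows → Bin = M62, M62 ✓
(Color=J, Supplier=18): 2 rows → Bin = M97, M97 ✓
(Color=E, Supplier=23): 1 row → Bin = M98 ✓
(Color=J, Supplier=13): 2 rows → Bin = M45, M45 ✓
Every {Color, Supplier} value is associated with a single Bin value, so {Color, Supplier} → Bin holds.

Yes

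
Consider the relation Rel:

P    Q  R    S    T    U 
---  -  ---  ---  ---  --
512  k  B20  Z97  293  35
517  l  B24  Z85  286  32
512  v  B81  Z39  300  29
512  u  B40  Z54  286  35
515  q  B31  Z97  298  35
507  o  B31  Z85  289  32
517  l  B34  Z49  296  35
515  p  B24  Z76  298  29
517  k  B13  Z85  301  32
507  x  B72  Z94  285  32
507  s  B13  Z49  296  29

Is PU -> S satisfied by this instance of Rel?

(P=512, U=35): 2 rows → S takes values {Z97, Z54} — violation
(P=517, U=32): 2 rows → S = Z85, Z85 ✓
(P=512, U=29): 1 row → S = Z39 ✓
(P=515, U=35): 1 row → S = Z97 ✓
(P=507, U=32): 2 rows → S takes values {Z85, Z94} — violation
(P=517, U=35): 1 row → S = Z49 ✓
(P=515, U=29): 1 row → S = Z76 ✓
(P=507, U=29): 1 row → S = Z49 ✓
Two rows agree on PU but differ on S, so PU -> S does not hold.

No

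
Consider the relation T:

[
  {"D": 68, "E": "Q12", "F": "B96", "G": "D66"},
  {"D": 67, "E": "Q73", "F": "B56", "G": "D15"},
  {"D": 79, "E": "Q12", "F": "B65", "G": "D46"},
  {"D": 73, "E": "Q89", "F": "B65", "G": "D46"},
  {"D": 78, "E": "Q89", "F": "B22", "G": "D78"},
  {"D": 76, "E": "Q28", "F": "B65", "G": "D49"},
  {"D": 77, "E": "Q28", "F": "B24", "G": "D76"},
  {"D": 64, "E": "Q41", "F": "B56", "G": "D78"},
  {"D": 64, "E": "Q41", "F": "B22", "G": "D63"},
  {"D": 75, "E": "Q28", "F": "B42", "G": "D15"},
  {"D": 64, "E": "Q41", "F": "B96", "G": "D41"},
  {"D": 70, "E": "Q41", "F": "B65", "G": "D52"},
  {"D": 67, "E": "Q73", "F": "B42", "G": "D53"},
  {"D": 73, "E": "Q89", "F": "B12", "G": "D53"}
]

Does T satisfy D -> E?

Yes

D=68: 1 row → E = Q12 ✓
D=67: 2 rows → E = Q73, Q73 ✓
D=79: 1 row → E = Q12 ✓
D=73: 2 rows → E = Q89, Q89 ✓
D=78: 1 row → E = Q89 ✓
D=76: 1 row → E = Q28 ✓
D=77: 1 row → E = Q28 ✓
D=64: 3 rows → E = Q41, Q41, Q41 ✓
D=75: 1 row → E = Q28 ✓
D=70: 1 row → E = Q41 ✓
Every D value is associated with a single E value, so D -> E holds.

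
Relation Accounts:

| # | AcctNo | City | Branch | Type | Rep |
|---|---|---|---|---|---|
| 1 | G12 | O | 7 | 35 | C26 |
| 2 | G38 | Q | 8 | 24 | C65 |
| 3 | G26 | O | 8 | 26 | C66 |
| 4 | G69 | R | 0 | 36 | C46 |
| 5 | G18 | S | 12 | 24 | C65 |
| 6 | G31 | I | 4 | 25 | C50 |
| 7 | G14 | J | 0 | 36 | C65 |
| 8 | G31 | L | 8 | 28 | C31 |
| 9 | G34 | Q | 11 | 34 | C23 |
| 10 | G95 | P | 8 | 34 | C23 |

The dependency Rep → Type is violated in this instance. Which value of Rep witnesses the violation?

Rep=C26: row 1 → Type = 35 ✓
Rep=C65: rows 2, 5, 7 → Type takes values {24, 36} — violation
Rep=C66: row 3 → Type = 26 ✓
Rep=C46: row 4 → Type = 36 ✓
Rep=C50: row 6 → Type = 25 ✓
Rep=C31: row 8 → Type = 28 ✓
Rep=C23: rows 9, 10 → Type = 34, 34 ✓
The only Rep value with inconsistent Type is Rep=C65.

C65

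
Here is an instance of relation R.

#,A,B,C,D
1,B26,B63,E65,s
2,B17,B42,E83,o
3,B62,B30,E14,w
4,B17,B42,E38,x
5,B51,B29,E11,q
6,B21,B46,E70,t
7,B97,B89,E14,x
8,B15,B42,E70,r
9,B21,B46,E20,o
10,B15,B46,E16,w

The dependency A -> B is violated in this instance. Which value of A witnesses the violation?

A=B26: row 1 → B = B63 ✓
A=B17: rows 2, 4 → B = B42, B42 ✓
A=B62: row 3 → B = B30 ✓
A=B51: row 5 → B = B29 ✓
A=B21: rows 6, 9 → B = B46, B46 ✓
A=B97: row 7 → B = B89 ✓
A=B15: rows 8, 10 → B takes values {B42, B46} — violation
The only A value with inconsistent B is A=B15.

B15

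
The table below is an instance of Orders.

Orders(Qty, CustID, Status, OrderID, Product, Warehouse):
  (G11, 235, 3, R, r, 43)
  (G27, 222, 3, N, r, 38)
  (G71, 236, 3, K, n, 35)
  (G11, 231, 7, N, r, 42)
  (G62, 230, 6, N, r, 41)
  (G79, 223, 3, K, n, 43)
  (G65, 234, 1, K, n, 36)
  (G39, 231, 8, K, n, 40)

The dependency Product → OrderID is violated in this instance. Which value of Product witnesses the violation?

Product=r: 4 rows → OrderID takes values {R, N} — violation
Product=n: 4 rows → OrderID = K, K, K, K ✓
The only Product value with inconsistent OrderID is Product=r.

r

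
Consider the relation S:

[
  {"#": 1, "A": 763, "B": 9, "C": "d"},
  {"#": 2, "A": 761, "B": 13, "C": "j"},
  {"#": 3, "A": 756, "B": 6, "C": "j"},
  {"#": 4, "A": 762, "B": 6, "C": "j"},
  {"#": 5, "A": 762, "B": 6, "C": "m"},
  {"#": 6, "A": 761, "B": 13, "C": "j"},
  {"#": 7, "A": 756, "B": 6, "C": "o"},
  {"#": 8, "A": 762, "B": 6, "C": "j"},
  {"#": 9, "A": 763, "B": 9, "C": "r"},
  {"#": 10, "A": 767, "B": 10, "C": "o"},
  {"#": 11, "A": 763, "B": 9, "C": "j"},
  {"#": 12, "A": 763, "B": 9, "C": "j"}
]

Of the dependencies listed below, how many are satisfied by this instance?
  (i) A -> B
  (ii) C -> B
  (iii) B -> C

(i) A -> B: every LHS value maps to a single RHS value — holds.
(ii) C -> B: C=j: rows 2, 3, 4, 6, 8, 11, 12 → B takes values {13, 6, 9} — violation; C=o: rows 7, 10 → B takes values {6, 10} — violation — fails.
(iii) B -> C: B=9: rows 1, 9, 11, 12 → C takes values {d, r, j} — violation; B=6: rows 3, 4, 5, 7, 8 → C takes values {j, m, o} — violation — fails.
1 of the 3 dependencies holds.

1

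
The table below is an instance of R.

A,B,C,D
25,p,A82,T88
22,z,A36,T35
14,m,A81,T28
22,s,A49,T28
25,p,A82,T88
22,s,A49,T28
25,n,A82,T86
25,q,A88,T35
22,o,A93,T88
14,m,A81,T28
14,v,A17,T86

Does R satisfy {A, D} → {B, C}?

Yes

(A=25, D=T88): 2 rows → {B,C} = (p, A82), (p, A82) ✓
(A=22, D=T35): 1 row → {B,C} = (z, A36) ✓
(A=14, D=T28): 2 rows → {B,C} = (m, A81), (m, A81) ✓
(A=22, D=T28): 2 rows → {B,C} = (s, A49), (s, A49) ✓
(A=25, D=T86): 1 row → {B,C} = (n, A82) ✓
(A=25, D=T35): 1 row → {B,C} = (q, A88) ✓
(A=22, D=T88): 1 row → {B,C} = (o, A93) ✓
(A=14, D=T86): 1 row → {B,C} = (v, A17) ✓
Every {A, D} value is associated with a single {B, C} value, so {A, D} → {B, C} holds.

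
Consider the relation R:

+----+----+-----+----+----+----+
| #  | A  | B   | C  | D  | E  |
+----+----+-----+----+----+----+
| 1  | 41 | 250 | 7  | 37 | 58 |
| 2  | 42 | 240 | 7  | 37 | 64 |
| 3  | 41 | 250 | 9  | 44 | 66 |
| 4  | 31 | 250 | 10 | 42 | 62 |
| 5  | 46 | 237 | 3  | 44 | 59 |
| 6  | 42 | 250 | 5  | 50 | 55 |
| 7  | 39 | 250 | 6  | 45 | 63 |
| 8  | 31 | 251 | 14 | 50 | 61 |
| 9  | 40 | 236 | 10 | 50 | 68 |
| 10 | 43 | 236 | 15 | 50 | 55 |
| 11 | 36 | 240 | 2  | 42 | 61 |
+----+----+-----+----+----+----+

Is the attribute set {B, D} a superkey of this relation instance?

Rows 9 and 10 have the same {B, D} value (B=236, D=50) but are distinct tuples, so {B, D} does not determine every attribute — not a superkey.

No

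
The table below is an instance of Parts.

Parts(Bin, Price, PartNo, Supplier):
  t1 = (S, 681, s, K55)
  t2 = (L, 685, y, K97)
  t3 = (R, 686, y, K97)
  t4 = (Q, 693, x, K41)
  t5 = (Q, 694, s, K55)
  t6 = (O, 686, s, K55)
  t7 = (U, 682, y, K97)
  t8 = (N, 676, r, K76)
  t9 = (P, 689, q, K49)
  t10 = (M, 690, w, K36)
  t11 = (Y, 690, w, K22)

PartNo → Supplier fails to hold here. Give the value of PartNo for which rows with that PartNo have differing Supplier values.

PartNo=s: rows 1, 5, 6 → Supplier = K55, K55, K55 ✓
PartNo=y: rows 2, 3, 7 → Supplier = K97, K97, K97 ✓
PartNo=x: row 4 → Supplier = K41 ✓
PartNo=r: row 8 → Supplier = K76 ✓
PartNo=q: row 9 → Supplier = K49 ✓
PartNo=w: rows 10, 11 → Supplier takes values {K36, K22} — violation
The only PartNo value with inconsistent Supplier is PartNo=w.

w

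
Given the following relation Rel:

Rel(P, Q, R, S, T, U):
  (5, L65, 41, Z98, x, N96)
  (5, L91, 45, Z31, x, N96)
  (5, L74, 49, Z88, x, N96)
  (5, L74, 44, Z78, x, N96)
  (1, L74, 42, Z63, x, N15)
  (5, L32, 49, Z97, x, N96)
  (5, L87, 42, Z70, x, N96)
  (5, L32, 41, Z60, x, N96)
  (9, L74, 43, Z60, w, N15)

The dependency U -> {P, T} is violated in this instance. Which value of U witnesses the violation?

N15

U=N96: 7 rows → {P,T} = (5, x), (5, x), (5, x), (5, x), (5, x), (5, x), (5, x) ✓
U=N15: 2 rows → {P,T} takes values {(1, x), (9, w)} — violation
The only U value with inconsistent RHS is U=N15.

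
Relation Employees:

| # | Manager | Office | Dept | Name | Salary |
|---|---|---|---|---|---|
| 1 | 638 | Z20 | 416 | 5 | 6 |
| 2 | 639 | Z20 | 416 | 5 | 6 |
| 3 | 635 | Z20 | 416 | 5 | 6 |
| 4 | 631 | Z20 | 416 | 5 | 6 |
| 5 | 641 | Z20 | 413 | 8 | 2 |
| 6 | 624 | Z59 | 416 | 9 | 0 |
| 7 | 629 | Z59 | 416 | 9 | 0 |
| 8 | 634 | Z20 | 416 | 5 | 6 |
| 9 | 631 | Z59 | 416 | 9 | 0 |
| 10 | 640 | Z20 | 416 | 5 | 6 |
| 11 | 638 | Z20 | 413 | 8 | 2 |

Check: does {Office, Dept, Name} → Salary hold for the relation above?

Yes

(Office=Z20, Dept=416, Name=5): rows 1, 2, 3, 4, 8, 10 → Salary = 6, 6, 6, 6, 6, 6 ✓
(Office=Z20, Dept=413, Name=8): rows 5, 11 → Salary = 2, 2 ✓
(Office=Z59, Dept=416, Name=9): rows 6, 7, 9 → Salary = 0, 0, 0 ✓
Every {Office, Dept, Name} value is associated with a single Salary value, so {Office, Dept, Name} → Salary holds.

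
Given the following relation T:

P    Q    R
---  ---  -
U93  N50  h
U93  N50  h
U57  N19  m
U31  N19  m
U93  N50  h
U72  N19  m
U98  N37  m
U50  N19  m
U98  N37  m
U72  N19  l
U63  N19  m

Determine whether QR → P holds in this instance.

No

(Q=N50, R=h): 3 rows → P = U93, U93, U93 ✓
(Q=N19, R=m): 5 rows → P takes values {U57, U31, U72, U50, U63} — violation
(Q=N37, R=m): 2 rows → P = U98, U98 ✓
(Q=N19, R=l): 1 row → P = U72 ✓
Two rows agree on QR but differ on P, so QR → P does not hold.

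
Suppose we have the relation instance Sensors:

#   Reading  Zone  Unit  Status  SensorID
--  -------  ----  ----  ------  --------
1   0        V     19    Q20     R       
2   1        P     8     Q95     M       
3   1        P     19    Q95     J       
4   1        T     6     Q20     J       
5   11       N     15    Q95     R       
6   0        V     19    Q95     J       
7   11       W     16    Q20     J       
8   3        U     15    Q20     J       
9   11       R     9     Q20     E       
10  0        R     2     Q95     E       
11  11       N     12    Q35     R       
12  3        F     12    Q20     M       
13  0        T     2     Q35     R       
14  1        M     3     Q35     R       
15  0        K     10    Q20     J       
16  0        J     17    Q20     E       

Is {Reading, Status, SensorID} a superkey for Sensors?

All 16 rows have distinct {Reading, Status, SensorID} values, so {Reading, Status, SensorID} → (all attributes) holds and {Reading, Status, SensorID} is a superkey.

Yes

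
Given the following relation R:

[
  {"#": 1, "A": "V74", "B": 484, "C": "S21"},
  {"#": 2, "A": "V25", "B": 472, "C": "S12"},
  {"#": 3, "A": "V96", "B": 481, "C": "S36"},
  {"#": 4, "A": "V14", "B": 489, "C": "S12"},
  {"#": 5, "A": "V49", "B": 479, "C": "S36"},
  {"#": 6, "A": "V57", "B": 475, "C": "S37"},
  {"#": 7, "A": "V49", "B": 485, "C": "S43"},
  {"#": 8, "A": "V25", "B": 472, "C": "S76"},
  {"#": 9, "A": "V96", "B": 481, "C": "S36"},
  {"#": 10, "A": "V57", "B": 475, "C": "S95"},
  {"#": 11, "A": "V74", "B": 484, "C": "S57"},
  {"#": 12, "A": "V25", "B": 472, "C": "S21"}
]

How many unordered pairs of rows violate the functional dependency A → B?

1

A=V74: all 2 rows agree on B — 0 pairs.
A=V25: all 3 rows agree on B — 0 pairs.
A=V96: all 2 rows agree on B — 0 pairs.
A=V49: violating pairs (5,7) — 1 pair.
A=V57: all 2 rows agree on B — 0 pairs.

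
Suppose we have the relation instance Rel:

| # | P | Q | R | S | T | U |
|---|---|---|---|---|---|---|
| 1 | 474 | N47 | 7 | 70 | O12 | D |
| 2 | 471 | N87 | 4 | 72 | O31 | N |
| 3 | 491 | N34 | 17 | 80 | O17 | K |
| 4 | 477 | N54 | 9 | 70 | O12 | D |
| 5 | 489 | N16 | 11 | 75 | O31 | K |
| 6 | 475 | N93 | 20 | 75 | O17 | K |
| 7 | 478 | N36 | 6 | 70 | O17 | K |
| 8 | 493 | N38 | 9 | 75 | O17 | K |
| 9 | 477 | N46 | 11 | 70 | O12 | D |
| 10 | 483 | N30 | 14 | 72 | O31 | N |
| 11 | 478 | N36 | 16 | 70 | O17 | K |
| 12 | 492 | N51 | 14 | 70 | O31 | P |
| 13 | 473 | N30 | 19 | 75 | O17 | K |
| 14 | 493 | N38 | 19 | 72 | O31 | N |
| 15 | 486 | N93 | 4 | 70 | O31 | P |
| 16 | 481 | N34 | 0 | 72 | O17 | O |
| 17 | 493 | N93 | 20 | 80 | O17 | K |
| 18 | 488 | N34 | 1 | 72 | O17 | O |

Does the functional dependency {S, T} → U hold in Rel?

Yes

(S=70, T=O12): rows 1, 4, 9 → U = D, D, D ✓
(S=72, T=O31): rows 2, 10, 14 → U = N, N, N ✓
(S=80, T=O17): rows 3, 17 → U = K, K ✓
(S=75, T=O31): row 5 → U = K ✓
(S=75, T=O17): rows 6, 8, 13 → U = K, K, K ✓
(S=70, T=O17): rows 7, 11 → U = K, K ✓
(S=70, T=O31): rows 12, 15 → U = P, P ✓
(S=72, T=O17): rows 16, 18 → U = O, O ✓
Every {S, T} value is associated with a single U value, so {S, T} → U holds.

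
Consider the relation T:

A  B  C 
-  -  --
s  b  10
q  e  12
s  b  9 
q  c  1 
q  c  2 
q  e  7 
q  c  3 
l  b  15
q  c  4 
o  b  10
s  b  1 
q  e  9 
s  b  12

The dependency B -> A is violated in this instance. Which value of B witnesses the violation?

B=b: 6 rows → A takes values {s, l, o} — violation
B=e: 3 rows → A = q, q, q ✓
B=c: 4 rows → A = q, q, q, q ✓
The only B value with inconsistent A is B=b.

b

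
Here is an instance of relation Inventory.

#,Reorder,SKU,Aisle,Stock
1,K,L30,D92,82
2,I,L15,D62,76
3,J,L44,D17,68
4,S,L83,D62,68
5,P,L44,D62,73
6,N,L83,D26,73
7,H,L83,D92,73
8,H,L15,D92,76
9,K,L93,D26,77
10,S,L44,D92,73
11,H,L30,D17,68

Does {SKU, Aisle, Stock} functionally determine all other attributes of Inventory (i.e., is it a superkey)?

All 11 rows have distinct {SKU, Aisle, Stock} values, so {SKU, Aisle, Stock} → (all attributes) holds and {SKU, Aisle, Stock} is a superkey.

Yes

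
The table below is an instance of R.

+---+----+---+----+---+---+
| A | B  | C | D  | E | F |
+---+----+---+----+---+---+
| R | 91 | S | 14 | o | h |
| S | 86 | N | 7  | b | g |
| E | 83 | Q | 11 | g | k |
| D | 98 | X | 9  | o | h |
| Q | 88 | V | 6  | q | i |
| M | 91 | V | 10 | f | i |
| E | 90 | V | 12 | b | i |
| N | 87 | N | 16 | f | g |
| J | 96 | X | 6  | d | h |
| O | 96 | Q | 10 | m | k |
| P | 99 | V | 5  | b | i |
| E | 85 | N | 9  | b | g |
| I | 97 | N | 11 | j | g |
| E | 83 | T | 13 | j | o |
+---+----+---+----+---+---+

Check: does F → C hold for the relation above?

F=h: 3 rows → C takes values {S, X} — violation
F=g: 4 rows → C = N, N, N, N ✓
F=k: 2 rows → C = Q, Q ✓
F=i: 4 rows → C = V, V, V, V ✓
F=o: 1 row → C = T ✓
Two rows agree on F but differ on C, so F → C does not hold.

No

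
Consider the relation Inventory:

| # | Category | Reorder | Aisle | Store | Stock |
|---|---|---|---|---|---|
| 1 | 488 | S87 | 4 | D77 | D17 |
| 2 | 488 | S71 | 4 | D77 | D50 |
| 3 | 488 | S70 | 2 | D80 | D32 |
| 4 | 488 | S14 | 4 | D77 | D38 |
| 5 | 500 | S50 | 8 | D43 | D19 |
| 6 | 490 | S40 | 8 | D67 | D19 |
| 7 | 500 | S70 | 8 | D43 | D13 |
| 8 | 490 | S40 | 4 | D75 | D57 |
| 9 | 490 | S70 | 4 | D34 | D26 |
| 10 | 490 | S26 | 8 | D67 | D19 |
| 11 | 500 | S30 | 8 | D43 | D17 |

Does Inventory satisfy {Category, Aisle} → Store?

(Category=488, Aisle=4): rows 1, 2, 4 → Store = D77, D77, D77 ✓
(Category=488, Aisle=2): row 3 → Store = D80 ✓
(Category=500, Aisle=8): rows 5, 7, 11 → Store = D43, D43, D43 ✓
(Category=490, Aisle=8): rows 6, 10 → Store = D67, D67 ✓
(Category=490, Aisle=4): rows 8, 9 → Store takes values {D75, D34} — violation
Two rows agree on {Category, Aisle} but differ on Store, so {Category, Aisle} → Store does not hold.

No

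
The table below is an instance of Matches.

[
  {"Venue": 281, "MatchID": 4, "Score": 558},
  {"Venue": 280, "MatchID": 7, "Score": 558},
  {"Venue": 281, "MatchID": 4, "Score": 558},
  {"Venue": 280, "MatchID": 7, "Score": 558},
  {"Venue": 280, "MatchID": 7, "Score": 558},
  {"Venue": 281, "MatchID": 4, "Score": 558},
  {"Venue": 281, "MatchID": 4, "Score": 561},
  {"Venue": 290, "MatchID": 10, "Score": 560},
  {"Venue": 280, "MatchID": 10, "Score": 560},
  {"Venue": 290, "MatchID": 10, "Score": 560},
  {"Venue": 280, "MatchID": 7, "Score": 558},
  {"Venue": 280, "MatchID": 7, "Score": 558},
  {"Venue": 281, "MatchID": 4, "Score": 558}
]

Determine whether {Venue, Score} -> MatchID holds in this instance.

(Venue=281, Score=558): 4 rows → MatchID = 4, 4, 4, 4 ✓
(Venue=280, Score=558): 5 rows → MatchID = 7, 7, 7, 7, 7 ✓
(Venue=281, Score=561): 1 row → MatchID = 4 ✓
(Venue=290, Score=560): 2 rows → MatchID = 10, 10 ✓
(Venue=280, Score=560): 1 row → MatchID = 10 ✓
Every {Venue, Score} value is associated with a single MatchID value, so {Venue, Score} -> MatchID holds.

Yes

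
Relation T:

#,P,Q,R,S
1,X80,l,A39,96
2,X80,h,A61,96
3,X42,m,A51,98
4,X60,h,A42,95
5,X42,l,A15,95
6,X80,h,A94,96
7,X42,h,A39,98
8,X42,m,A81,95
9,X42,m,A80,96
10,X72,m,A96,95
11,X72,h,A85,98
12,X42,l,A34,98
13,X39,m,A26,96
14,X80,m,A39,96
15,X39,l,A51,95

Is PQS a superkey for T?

Rows 2 and 6 have the same PQS value (P=X80, Q=h, S=96) but are distinct tuples, so PQS does not determine every attribute — not a superkey.

No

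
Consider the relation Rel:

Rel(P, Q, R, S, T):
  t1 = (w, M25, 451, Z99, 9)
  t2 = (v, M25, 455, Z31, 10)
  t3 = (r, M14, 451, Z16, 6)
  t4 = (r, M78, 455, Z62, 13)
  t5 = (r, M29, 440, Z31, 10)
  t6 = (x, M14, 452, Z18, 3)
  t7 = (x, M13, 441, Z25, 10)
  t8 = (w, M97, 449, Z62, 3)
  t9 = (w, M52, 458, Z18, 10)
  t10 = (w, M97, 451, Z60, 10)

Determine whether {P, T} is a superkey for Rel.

Rows 9 and 10 have the same {P, T} value (P=w, T=10) but are distinct tuples, so {P, T} does not determine every attribute — not a superkey.

No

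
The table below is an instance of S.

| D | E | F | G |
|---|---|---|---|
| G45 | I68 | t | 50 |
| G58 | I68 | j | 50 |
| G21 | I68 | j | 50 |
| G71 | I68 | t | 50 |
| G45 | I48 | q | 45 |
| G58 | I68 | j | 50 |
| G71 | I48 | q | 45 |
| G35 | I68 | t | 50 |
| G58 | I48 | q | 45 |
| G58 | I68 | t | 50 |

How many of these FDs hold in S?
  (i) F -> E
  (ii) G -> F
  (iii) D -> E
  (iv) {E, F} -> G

2

(i) F -> E: every LHS value maps to a single RHS value — holds.
(ii) G -> F: G=50: 7 rows → F takes values {t, j} — violation — fails.
(iii) D -> E: D=G45: 2 rows → E takes values {I68, I48} — violation; D=G58: 4 rows → E takes values {I68, I48} — violation; D=G71: 2 rows → E takes values {I68, I48} — violation — fails.
(iv) {E, F} -> G: every LHS value maps to a single RHS value — holds.
2 of the 4 dependencies hold.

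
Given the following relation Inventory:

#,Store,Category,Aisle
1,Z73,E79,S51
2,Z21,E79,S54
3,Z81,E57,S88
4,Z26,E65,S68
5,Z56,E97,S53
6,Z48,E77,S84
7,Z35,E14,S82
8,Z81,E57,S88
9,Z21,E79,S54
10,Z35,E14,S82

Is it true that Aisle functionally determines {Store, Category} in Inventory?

Yes

Aisle=S51: row 1 → {Store,Category} = (Z73, E79) ✓
Aisle=S54: rows 2, 9 → {Store,Category} = (Z21, E79), (Z21, E79) ✓
Aisle=S88: rows 3, 8 → {Store,Category} = (Z81, E57), (Z81, E57) ✓
Aisle=S68: row 4 → {Store,Category} = (Z26, E65) ✓
Aisle=S53: row 5 → {Store,Category} = (Z56, E97) ✓
Aisle=S84: row 6 → {Store,Category} = (Z48, E77) ✓
Aisle=S82: rows 7, 10 → {Store,Category} = (Z35, E14), (Z35, E14) ✓
Every Aisle value is associated with a single {Store, Category} value, so Aisle -> {Store, Category} holds.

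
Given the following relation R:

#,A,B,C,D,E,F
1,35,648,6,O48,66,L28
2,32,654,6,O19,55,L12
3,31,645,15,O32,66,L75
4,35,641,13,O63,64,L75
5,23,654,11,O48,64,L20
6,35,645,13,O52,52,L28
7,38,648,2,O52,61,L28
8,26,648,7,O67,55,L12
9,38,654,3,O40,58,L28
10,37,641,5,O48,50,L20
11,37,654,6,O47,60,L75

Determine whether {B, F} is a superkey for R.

No

Rows 1 and 7 have the same {B, F} value (B=648, F=L28) but are distinct tuples, so {B, F} does not determine every attribute — not a superkey.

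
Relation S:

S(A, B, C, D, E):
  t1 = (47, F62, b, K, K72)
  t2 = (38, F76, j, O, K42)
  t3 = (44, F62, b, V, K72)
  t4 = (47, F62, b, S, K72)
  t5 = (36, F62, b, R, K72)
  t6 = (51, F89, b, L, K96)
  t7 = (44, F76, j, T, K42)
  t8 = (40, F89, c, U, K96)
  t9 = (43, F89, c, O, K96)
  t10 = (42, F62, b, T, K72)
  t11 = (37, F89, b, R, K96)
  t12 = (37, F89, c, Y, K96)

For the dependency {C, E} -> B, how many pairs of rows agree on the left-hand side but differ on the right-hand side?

(C=b, E=K72): all 5 rows agree on B — 0 pairs.
(C=j, E=K42): all 2 rows agree on B — 0 pairs.
(C=b, E=K96): all 2 rows agree on B — 0 pairs.
(C=c, E=K96): all 3 rows agree on B — 0 pairs.

0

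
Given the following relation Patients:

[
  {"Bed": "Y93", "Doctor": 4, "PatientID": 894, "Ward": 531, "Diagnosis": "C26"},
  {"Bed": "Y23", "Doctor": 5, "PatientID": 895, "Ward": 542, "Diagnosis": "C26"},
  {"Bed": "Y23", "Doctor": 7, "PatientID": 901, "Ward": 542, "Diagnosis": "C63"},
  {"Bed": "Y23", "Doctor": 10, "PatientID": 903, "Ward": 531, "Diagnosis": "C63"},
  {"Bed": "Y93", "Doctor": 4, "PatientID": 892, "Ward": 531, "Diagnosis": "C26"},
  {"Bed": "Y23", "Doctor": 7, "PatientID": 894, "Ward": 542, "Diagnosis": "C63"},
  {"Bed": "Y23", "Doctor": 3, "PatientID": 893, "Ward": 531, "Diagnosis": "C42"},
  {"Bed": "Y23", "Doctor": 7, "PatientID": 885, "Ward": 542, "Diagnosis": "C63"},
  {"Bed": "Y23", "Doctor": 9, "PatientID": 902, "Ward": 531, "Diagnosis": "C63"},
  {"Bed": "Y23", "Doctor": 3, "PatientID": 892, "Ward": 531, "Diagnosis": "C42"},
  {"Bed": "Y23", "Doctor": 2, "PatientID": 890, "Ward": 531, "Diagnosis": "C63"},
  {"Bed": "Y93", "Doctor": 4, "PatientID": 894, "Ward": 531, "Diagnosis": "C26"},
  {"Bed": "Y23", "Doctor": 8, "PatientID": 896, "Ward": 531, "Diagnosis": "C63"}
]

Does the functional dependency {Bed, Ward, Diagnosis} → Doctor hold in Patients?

No

(Bed=Y93, Ward=531, Diagnosis=C26): 3 rows → Doctor = 4, 4, 4 ✓
(Bed=Y23, Ward=542, Diagnosis=C26): 1 row → Doctor = 5 ✓
(Bed=Y23, Ward=542, Diagnosis=C63): 3 rows → Doctor = 7, 7, 7 ✓
(Bed=Y23, Ward=531, Diagnosis=C63): 4 rows → Doctor takes values {10, 9, 2, 8} — violation
(Bed=Y23, Ward=531, Diagnosis=C42): 2 rows → Doctor = 3, 3 ✓
Two rows agree on {Bed, Ward, Diagnosis} but differ on Doctor, so {Bed, Ward, Diagnosis} → Doctor does not hold.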